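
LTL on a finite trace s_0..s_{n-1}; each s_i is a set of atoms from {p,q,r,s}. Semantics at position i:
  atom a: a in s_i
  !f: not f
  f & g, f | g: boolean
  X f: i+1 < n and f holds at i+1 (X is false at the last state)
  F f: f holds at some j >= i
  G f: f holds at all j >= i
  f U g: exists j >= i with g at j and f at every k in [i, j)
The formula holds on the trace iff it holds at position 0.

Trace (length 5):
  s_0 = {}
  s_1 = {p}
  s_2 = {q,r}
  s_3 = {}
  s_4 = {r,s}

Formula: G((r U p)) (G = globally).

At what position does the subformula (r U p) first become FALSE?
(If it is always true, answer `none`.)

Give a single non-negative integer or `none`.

Answer: 0

Derivation:
s_0={}: (r U p)=False r=False p=False
s_1={p}: (r U p)=True r=False p=True
s_2={q,r}: (r U p)=False r=True p=False
s_3={}: (r U p)=False r=False p=False
s_4={r,s}: (r U p)=False r=True p=False
G((r U p)) holds globally = False
First violation at position 0.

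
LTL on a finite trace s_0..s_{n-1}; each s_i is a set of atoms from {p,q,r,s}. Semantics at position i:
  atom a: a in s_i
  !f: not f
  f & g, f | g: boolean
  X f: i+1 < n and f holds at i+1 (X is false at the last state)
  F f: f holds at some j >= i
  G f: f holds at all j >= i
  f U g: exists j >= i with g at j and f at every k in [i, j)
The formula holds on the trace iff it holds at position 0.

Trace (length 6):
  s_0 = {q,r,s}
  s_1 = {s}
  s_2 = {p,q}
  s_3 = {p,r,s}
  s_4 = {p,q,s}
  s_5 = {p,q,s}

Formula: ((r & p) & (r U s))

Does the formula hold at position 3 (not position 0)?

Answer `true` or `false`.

s_0={q,r,s}: ((r & p) & (r U s))=False (r & p)=False r=True p=False (r U s)=True s=True
s_1={s}: ((r & p) & (r U s))=False (r & p)=False r=False p=False (r U s)=True s=True
s_2={p,q}: ((r & p) & (r U s))=False (r & p)=False r=False p=True (r U s)=False s=False
s_3={p,r,s}: ((r & p) & (r U s))=True (r & p)=True r=True p=True (r U s)=True s=True
s_4={p,q,s}: ((r & p) & (r U s))=False (r & p)=False r=False p=True (r U s)=True s=True
s_5={p,q,s}: ((r & p) & (r U s))=False (r & p)=False r=False p=True (r U s)=True s=True
Evaluating at position 3: result = True

Answer: true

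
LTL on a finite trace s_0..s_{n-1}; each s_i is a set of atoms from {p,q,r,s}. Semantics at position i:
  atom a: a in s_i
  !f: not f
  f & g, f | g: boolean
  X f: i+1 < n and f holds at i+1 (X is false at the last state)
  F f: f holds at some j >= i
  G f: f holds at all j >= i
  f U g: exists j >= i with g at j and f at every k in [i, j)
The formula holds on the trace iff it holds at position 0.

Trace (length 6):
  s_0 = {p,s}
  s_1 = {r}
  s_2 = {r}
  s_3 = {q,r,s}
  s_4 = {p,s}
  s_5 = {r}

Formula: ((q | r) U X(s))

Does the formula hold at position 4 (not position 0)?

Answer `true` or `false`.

Answer: false

Derivation:
s_0={p,s}: ((q | r) U X(s))=False (q | r)=False q=False r=False X(s)=False s=True
s_1={r}: ((q | r) U X(s))=True (q | r)=True q=False r=True X(s)=False s=False
s_2={r}: ((q | r) U X(s))=True (q | r)=True q=False r=True X(s)=True s=False
s_3={q,r,s}: ((q | r) U X(s))=True (q | r)=True q=True r=True X(s)=True s=True
s_4={p,s}: ((q | r) U X(s))=False (q | r)=False q=False r=False X(s)=False s=True
s_5={r}: ((q | r) U X(s))=False (q | r)=True q=False r=True X(s)=False s=False
Evaluating at position 4: result = False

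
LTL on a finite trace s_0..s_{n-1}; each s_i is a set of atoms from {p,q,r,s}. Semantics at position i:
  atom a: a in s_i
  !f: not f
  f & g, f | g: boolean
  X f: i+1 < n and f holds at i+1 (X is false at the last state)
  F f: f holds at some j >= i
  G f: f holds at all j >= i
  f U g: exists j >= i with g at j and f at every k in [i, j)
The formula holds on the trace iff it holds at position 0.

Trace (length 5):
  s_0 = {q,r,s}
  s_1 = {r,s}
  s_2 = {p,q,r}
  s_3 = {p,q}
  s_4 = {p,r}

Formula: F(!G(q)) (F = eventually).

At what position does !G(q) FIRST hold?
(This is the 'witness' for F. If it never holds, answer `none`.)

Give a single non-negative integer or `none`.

Answer: 0

Derivation:
s_0={q,r,s}: !G(q)=True G(q)=False q=True
s_1={r,s}: !G(q)=True G(q)=False q=False
s_2={p,q,r}: !G(q)=True G(q)=False q=True
s_3={p,q}: !G(q)=True G(q)=False q=True
s_4={p,r}: !G(q)=True G(q)=False q=False
F(!G(q)) holds; first witness at position 0.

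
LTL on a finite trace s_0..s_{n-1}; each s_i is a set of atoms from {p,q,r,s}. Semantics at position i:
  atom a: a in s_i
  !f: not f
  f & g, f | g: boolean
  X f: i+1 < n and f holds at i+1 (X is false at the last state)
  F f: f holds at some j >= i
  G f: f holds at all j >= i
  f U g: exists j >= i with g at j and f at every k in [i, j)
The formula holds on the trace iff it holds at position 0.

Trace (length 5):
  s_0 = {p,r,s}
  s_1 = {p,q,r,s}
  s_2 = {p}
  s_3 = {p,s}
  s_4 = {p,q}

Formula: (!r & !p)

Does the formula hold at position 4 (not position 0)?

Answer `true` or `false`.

s_0={p,r,s}: (!r & !p)=False !r=False r=True !p=False p=True
s_1={p,q,r,s}: (!r & !p)=False !r=False r=True !p=False p=True
s_2={p}: (!r & !p)=False !r=True r=False !p=False p=True
s_3={p,s}: (!r & !p)=False !r=True r=False !p=False p=True
s_4={p,q}: (!r & !p)=False !r=True r=False !p=False p=True
Evaluating at position 4: result = False

Answer: false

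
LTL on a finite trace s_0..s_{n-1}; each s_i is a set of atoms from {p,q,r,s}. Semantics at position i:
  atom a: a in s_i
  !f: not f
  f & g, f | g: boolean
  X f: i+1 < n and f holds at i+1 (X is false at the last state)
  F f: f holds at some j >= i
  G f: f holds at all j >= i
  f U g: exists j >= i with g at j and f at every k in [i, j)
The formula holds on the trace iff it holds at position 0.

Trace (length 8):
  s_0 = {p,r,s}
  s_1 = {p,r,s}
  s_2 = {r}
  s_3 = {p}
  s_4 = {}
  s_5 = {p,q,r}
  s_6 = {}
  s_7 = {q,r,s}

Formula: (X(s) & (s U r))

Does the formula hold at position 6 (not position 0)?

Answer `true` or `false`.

s_0={p,r,s}: (X(s) & (s U r))=True X(s)=True s=True (s U r)=True r=True
s_1={p,r,s}: (X(s) & (s U r))=False X(s)=False s=True (s U r)=True r=True
s_2={r}: (X(s) & (s U r))=False X(s)=False s=False (s U r)=True r=True
s_3={p}: (X(s) & (s U r))=False X(s)=False s=False (s U r)=False r=False
s_4={}: (X(s) & (s U r))=False X(s)=False s=False (s U r)=False r=False
s_5={p,q,r}: (X(s) & (s U r))=False X(s)=False s=False (s U r)=True r=True
s_6={}: (X(s) & (s U r))=False X(s)=True s=False (s U r)=False r=False
s_7={q,r,s}: (X(s) & (s U r))=False X(s)=False s=True (s U r)=True r=True
Evaluating at position 6: result = False

Answer: false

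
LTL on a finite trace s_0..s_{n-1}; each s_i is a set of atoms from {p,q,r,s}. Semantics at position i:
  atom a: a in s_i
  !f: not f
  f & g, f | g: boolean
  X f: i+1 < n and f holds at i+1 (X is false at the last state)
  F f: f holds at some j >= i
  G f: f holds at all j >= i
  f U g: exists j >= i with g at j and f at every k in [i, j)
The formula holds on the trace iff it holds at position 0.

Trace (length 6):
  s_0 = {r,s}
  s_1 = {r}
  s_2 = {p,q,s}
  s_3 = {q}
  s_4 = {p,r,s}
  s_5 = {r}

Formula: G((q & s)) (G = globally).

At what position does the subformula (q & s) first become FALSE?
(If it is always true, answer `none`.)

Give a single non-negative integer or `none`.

Answer: 0

Derivation:
s_0={r,s}: (q & s)=False q=False s=True
s_1={r}: (q & s)=False q=False s=False
s_2={p,q,s}: (q & s)=True q=True s=True
s_3={q}: (q & s)=False q=True s=False
s_4={p,r,s}: (q & s)=False q=False s=True
s_5={r}: (q & s)=False q=False s=False
G((q & s)) holds globally = False
First violation at position 0.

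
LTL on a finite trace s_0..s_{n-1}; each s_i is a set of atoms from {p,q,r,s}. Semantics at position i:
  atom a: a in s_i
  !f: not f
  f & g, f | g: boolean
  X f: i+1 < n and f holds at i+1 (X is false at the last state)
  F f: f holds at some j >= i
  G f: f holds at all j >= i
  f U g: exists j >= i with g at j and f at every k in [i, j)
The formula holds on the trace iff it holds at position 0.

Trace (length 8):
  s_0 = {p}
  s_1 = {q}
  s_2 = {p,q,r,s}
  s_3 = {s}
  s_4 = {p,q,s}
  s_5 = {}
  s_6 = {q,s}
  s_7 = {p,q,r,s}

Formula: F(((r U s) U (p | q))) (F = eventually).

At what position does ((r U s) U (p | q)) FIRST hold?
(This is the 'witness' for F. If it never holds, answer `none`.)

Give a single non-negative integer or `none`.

s_0={p}: ((r U s) U (p | q))=True (r U s)=False r=False s=False (p | q)=True p=True q=False
s_1={q}: ((r U s) U (p | q))=True (r U s)=False r=False s=False (p | q)=True p=False q=True
s_2={p,q,r,s}: ((r U s) U (p | q))=True (r U s)=True r=True s=True (p | q)=True p=True q=True
s_3={s}: ((r U s) U (p | q))=True (r U s)=True r=False s=True (p | q)=False p=False q=False
s_4={p,q,s}: ((r U s) U (p | q))=True (r U s)=True r=False s=True (p | q)=True p=True q=True
s_5={}: ((r U s) U (p | q))=False (r U s)=False r=False s=False (p | q)=False p=False q=False
s_6={q,s}: ((r U s) U (p | q))=True (r U s)=True r=False s=True (p | q)=True p=False q=True
s_7={p,q,r,s}: ((r U s) U (p | q))=True (r U s)=True r=True s=True (p | q)=True p=True q=True
F(((r U s) U (p | q))) holds; first witness at position 0.

Answer: 0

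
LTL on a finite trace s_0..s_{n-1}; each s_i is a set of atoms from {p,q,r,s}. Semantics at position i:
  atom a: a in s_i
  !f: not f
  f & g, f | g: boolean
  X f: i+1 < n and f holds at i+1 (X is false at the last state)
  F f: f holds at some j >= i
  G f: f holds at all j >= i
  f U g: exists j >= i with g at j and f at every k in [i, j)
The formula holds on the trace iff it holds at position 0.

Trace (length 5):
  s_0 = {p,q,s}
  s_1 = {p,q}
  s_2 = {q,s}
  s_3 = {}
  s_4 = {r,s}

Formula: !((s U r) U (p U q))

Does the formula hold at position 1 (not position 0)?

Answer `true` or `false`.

Answer: false

Derivation:
s_0={p,q,s}: !((s U r) U (p U q))=False ((s U r) U (p U q))=True (s U r)=False s=True r=False (p U q)=True p=True q=True
s_1={p,q}: !((s U r) U (p U q))=False ((s U r) U (p U q))=True (s U r)=False s=False r=False (p U q)=True p=True q=True
s_2={q,s}: !((s U r) U (p U q))=False ((s U r) U (p U q))=True (s U r)=False s=True r=False (p U q)=True p=False q=True
s_3={}: !((s U r) U (p U q))=True ((s U r) U (p U q))=False (s U r)=False s=False r=False (p U q)=False p=False q=False
s_4={r,s}: !((s U r) U (p U q))=True ((s U r) U (p U q))=False (s U r)=True s=True r=True (p U q)=False p=False q=False
Evaluating at position 1: result = False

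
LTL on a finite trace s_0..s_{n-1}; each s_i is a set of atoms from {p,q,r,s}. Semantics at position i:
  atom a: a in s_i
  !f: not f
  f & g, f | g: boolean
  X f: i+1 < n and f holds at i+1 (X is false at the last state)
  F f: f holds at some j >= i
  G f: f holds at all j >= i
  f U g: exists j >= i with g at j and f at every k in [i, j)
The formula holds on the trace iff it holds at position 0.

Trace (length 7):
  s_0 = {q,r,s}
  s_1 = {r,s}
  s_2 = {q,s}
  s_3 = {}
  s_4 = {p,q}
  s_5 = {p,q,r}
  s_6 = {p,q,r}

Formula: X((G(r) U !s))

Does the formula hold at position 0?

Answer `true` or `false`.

s_0={q,r,s}: X((G(r) U !s))=False (G(r) U !s)=False G(r)=False r=True !s=False s=True
s_1={r,s}: X((G(r) U !s))=False (G(r) U !s)=False G(r)=False r=True !s=False s=True
s_2={q,s}: X((G(r) U !s))=True (G(r) U !s)=False G(r)=False r=False !s=False s=True
s_3={}: X((G(r) U !s))=True (G(r) U !s)=True G(r)=False r=False !s=True s=False
s_4={p,q}: X((G(r) U !s))=True (G(r) U !s)=True G(r)=False r=False !s=True s=False
s_5={p,q,r}: X((G(r) U !s))=True (G(r) U !s)=True G(r)=True r=True !s=True s=False
s_6={p,q,r}: X((G(r) U !s))=False (G(r) U !s)=True G(r)=True r=True !s=True s=False

Answer: false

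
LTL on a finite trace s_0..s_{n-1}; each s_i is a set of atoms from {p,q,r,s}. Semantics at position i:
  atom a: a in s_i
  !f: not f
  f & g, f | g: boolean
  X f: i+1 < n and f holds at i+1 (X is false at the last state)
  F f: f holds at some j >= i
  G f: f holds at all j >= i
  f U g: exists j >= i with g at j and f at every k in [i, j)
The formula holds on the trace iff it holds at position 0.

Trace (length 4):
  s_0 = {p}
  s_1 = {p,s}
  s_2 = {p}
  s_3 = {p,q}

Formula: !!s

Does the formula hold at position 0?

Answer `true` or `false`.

Answer: false

Derivation:
s_0={p}: !!s=False !s=True s=False
s_1={p,s}: !!s=True !s=False s=True
s_2={p}: !!s=False !s=True s=False
s_3={p,q}: !!s=False !s=True s=False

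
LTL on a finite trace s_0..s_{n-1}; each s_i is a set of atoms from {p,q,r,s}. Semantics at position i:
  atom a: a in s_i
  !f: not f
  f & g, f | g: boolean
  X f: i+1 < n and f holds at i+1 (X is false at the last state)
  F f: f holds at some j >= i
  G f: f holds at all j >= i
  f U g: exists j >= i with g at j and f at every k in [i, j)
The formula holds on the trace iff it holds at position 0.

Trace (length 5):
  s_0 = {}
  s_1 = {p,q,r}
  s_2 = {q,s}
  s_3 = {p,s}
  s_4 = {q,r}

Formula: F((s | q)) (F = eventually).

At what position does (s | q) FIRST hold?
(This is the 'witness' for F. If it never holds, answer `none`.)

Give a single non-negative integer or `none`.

Answer: 1

Derivation:
s_0={}: (s | q)=False s=False q=False
s_1={p,q,r}: (s | q)=True s=False q=True
s_2={q,s}: (s | q)=True s=True q=True
s_3={p,s}: (s | q)=True s=True q=False
s_4={q,r}: (s | q)=True s=False q=True
F((s | q)) holds; first witness at position 1.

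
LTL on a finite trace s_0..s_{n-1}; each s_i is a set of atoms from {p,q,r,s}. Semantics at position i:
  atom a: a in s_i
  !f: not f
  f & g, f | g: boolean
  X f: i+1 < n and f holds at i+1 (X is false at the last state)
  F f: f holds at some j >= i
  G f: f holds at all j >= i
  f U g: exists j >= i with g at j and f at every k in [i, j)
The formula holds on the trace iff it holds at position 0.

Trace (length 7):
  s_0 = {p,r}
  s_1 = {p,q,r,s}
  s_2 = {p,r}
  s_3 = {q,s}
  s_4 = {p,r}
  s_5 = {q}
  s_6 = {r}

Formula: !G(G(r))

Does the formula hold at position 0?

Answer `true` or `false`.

Answer: true

Derivation:
s_0={p,r}: !G(G(r))=True G(G(r))=False G(r)=False r=True
s_1={p,q,r,s}: !G(G(r))=True G(G(r))=False G(r)=False r=True
s_2={p,r}: !G(G(r))=True G(G(r))=False G(r)=False r=True
s_3={q,s}: !G(G(r))=True G(G(r))=False G(r)=False r=False
s_4={p,r}: !G(G(r))=True G(G(r))=False G(r)=False r=True
s_5={q}: !G(G(r))=True G(G(r))=False G(r)=False r=False
s_6={r}: !G(G(r))=False G(G(r))=True G(r)=True r=True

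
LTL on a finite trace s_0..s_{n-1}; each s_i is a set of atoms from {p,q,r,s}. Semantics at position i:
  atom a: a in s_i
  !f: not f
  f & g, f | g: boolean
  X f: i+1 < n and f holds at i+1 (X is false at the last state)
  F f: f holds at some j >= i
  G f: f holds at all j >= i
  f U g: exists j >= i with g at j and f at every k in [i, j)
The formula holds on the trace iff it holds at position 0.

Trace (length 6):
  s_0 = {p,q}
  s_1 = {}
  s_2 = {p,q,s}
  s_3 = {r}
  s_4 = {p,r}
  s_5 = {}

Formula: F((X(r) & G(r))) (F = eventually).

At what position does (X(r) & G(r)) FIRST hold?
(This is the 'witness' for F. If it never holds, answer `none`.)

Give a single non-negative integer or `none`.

s_0={p,q}: (X(r) & G(r))=False X(r)=False r=False G(r)=False
s_1={}: (X(r) & G(r))=False X(r)=False r=False G(r)=False
s_2={p,q,s}: (X(r) & G(r))=False X(r)=True r=False G(r)=False
s_3={r}: (X(r) & G(r))=False X(r)=True r=True G(r)=False
s_4={p,r}: (X(r) & G(r))=False X(r)=False r=True G(r)=False
s_5={}: (X(r) & G(r))=False X(r)=False r=False G(r)=False
F((X(r) & G(r))) does not hold (no witness exists).

Answer: none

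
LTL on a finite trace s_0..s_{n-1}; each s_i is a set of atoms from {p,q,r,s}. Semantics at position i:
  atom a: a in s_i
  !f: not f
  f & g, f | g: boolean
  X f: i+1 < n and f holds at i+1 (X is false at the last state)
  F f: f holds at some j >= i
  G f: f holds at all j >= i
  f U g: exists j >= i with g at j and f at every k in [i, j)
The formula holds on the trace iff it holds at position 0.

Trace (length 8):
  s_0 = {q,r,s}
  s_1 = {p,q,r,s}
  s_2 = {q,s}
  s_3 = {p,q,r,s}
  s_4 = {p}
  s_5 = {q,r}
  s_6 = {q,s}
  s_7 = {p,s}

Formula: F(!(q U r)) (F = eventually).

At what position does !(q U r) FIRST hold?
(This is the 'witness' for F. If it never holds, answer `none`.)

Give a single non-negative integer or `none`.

Answer: 4

Derivation:
s_0={q,r,s}: !(q U r)=False (q U r)=True q=True r=True
s_1={p,q,r,s}: !(q U r)=False (q U r)=True q=True r=True
s_2={q,s}: !(q U r)=False (q U r)=True q=True r=False
s_3={p,q,r,s}: !(q U r)=False (q U r)=True q=True r=True
s_4={p}: !(q U r)=True (q U r)=False q=False r=False
s_5={q,r}: !(q U r)=False (q U r)=True q=True r=True
s_6={q,s}: !(q U r)=True (q U r)=False q=True r=False
s_7={p,s}: !(q U r)=True (q U r)=False q=False r=False
F(!(q U r)) holds; first witness at position 4.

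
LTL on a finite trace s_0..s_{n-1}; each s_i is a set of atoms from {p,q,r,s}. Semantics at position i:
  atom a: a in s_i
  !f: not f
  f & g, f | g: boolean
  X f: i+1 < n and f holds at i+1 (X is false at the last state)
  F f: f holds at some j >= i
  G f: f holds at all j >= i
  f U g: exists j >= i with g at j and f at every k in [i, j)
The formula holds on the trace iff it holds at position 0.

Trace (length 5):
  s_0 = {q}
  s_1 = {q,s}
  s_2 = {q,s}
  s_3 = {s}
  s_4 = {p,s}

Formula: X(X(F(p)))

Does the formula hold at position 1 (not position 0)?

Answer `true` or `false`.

s_0={q}: X(X(F(p)))=True X(F(p))=True F(p)=True p=False
s_1={q,s}: X(X(F(p)))=True X(F(p))=True F(p)=True p=False
s_2={q,s}: X(X(F(p)))=True X(F(p))=True F(p)=True p=False
s_3={s}: X(X(F(p)))=False X(F(p))=True F(p)=True p=False
s_4={p,s}: X(X(F(p)))=False X(F(p))=False F(p)=True p=True
Evaluating at position 1: result = True

Answer: true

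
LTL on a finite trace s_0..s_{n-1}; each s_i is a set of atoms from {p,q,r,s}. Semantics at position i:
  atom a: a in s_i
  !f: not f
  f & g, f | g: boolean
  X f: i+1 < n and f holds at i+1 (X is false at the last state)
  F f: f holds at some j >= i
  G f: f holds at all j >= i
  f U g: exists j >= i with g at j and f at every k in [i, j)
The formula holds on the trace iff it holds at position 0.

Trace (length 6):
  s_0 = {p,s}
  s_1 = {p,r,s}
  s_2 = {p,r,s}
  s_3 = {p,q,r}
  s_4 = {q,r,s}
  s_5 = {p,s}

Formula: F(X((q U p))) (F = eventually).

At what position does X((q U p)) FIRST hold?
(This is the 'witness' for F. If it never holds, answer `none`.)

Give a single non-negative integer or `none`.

Answer: 0

Derivation:
s_0={p,s}: X((q U p))=True (q U p)=True q=False p=True
s_1={p,r,s}: X((q U p))=True (q U p)=True q=False p=True
s_2={p,r,s}: X((q U p))=True (q U p)=True q=False p=True
s_3={p,q,r}: X((q U p))=True (q U p)=True q=True p=True
s_4={q,r,s}: X((q U p))=True (q U p)=True q=True p=False
s_5={p,s}: X((q U p))=False (q U p)=True q=False p=True
F(X((q U p))) holds; first witness at position 0.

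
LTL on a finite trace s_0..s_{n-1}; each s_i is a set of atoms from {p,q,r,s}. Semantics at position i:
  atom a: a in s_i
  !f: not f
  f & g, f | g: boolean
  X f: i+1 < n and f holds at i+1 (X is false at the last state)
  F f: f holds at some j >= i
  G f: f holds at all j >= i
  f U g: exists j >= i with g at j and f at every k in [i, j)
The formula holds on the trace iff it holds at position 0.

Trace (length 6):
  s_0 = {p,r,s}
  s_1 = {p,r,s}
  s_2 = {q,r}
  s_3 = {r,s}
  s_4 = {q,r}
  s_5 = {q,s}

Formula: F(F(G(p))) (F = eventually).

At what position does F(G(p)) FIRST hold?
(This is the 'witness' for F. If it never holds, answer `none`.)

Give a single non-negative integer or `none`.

Answer: none

Derivation:
s_0={p,r,s}: F(G(p))=False G(p)=False p=True
s_1={p,r,s}: F(G(p))=False G(p)=False p=True
s_2={q,r}: F(G(p))=False G(p)=False p=False
s_3={r,s}: F(G(p))=False G(p)=False p=False
s_4={q,r}: F(G(p))=False G(p)=False p=False
s_5={q,s}: F(G(p))=False G(p)=False p=False
F(F(G(p))) does not hold (no witness exists).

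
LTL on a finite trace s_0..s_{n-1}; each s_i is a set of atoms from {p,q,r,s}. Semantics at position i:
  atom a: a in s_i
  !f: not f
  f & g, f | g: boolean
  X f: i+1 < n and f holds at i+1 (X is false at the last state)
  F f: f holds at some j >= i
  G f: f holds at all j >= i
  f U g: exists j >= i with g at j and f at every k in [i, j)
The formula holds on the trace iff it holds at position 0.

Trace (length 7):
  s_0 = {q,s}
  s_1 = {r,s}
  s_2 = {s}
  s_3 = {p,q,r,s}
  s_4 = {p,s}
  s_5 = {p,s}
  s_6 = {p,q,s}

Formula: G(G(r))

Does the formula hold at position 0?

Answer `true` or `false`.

Answer: false

Derivation:
s_0={q,s}: G(G(r))=False G(r)=False r=False
s_1={r,s}: G(G(r))=False G(r)=False r=True
s_2={s}: G(G(r))=False G(r)=False r=False
s_3={p,q,r,s}: G(G(r))=False G(r)=False r=True
s_4={p,s}: G(G(r))=False G(r)=False r=False
s_5={p,s}: G(G(r))=False G(r)=False r=False
s_6={p,q,s}: G(G(r))=False G(r)=False r=False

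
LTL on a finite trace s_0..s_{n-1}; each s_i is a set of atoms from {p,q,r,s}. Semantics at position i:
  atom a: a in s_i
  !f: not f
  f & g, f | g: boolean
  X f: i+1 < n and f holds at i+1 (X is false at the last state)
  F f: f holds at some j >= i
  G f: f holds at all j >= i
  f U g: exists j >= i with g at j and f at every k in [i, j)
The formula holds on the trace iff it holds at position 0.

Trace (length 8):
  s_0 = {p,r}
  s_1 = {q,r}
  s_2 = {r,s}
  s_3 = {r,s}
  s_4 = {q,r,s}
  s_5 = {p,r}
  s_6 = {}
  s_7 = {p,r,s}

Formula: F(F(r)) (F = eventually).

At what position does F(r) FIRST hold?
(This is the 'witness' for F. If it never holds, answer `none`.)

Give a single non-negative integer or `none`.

s_0={p,r}: F(r)=True r=True
s_1={q,r}: F(r)=True r=True
s_2={r,s}: F(r)=True r=True
s_3={r,s}: F(r)=True r=True
s_4={q,r,s}: F(r)=True r=True
s_5={p,r}: F(r)=True r=True
s_6={}: F(r)=True r=False
s_7={p,r,s}: F(r)=True r=True
F(F(r)) holds; first witness at position 0.

Answer: 0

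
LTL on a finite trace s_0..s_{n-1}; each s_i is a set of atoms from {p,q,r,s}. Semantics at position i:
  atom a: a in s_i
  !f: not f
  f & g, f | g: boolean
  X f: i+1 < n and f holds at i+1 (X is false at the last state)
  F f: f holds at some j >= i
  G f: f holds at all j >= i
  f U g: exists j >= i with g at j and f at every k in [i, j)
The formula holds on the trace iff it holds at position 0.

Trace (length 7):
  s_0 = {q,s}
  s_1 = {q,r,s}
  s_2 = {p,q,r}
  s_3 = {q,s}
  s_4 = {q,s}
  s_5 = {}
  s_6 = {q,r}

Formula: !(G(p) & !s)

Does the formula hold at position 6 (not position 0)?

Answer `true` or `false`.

s_0={q,s}: !(G(p) & !s)=True (G(p) & !s)=False G(p)=False p=False !s=False s=True
s_1={q,r,s}: !(G(p) & !s)=True (G(p) & !s)=False G(p)=False p=False !s=False s=True
s_2={p,q,r}: !(G(p) & !s)=True (G(p) & !s)=False G(p)=False p=True !s=True s=False
s_3={q,s}: !(G(p) & !s)=True (G(p) & !s)=False G(p)=False p=False !s=False s=True
s_4={q,s}: !(G(p) & !s)=True (G(p) & !s)=False G(p)=False p=False !s=False s=True
s_5={}: !(G(p) & !s)=True (G(p) & !s)=False G(p)=False p=False !s=True s=False
s_6={q,r}: !(G(p) & !s)=True (G(p) & !s)=False G(p)=False p=False !s=True s=False
Evaluating at position 6: result = True

Answer: true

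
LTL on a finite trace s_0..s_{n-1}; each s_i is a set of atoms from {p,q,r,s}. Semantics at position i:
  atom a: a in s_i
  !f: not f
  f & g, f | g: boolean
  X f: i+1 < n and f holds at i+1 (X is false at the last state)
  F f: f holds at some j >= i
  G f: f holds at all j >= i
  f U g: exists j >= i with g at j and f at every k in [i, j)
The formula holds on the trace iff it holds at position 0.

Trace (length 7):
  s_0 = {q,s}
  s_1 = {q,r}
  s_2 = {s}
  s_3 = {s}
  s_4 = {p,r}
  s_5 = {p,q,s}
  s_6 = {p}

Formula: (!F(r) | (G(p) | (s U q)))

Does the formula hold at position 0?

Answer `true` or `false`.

Answer: true

Derivation:
s_0={q,s}: (!F(r) | (G(p) | (s U q)))=True !F(r)=False F(r)=True r=False (G(p) | (s U q))=True G(p)=False p=False (s U q)=True s=True q=True
s_1={q,r}: (!F(r) | (G(p) | (s U q)))=True !F(r)=False F(r)=True r=True (G(p) | (s U q))=True G(p)=False p=False (s U q)=True s=False q=True
s_2={s}: (!F(r) | (G(p) | (s U q)))=False !F(r)=False F(r)=True r=False (G(p) | (s U q))=False G(p)=False p=False (s U q)=False s=True q=False
s_3={s}: (!F(r) | (G(p) | (s U q)))=False !F(r)=False F(r)=True r=False (G(p) | (s U q))=False G(p)=False p=False (s U q)=False s=True q=False
s_4={p,r}: (!F(r) | (G(p) | (s U q)))=True !F(r)=False F(r)=True r=True (G(p) | (s U q))=True G(p)=True p=True (s U q)=False s=False q=False
s_5={p,q,s}: (!F(r) | (G(p) | (s U q)))=True !F(r)=True F(r)=False r=False (G(p) | (s U q))=True G(p)=True p=True (s U q)=True s=True q=True
s_6={p}: (!F(r) | (G(p) | (s U q)))=True !F(r)=True F(r)=False r=False (G(p) | (s U q))=True G(p)=True p=True (s U q)=False s=False q=False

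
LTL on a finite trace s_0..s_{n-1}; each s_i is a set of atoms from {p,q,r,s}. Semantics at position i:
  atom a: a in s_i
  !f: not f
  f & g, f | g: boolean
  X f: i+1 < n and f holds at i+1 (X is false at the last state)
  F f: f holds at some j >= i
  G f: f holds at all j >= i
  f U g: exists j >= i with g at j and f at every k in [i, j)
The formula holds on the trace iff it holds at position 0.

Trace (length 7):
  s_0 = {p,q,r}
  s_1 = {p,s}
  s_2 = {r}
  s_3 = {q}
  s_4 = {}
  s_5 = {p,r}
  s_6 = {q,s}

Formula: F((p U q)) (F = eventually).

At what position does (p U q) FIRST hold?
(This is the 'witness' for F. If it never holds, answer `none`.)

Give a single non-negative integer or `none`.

Answer: 0

Derivation:
s_0={p,q,r}: (p U q)=True p=True q=True
s_1={p,s}: (p U q)=False p=True q=False
s_2={r}: (p U q)=False p=False q=False
s_3={q}: (p U q)=True p=False q=True
s_4={}: (p U q)=False p=False q=False
s_5={p,r}: (p U q)=True p=True q=False
s_6={q,s}: (p U q)=True p=False q=True
F((p U q)) holds; first witness at position 0.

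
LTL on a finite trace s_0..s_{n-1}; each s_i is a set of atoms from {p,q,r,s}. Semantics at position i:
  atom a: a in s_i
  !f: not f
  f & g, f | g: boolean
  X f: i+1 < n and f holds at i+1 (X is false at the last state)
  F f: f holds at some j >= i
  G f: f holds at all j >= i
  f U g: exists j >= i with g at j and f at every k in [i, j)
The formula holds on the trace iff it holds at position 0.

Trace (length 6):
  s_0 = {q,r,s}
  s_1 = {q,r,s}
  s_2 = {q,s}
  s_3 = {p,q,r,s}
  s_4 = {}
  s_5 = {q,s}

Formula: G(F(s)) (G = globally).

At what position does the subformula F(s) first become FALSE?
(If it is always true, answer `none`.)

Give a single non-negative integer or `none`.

s_0={q,r,s}: F(s)=True s=True
s_1={q,r,s}: F(s)=True s=True
s_2={q,s}: F(s)=True s=True
s_3={p,q,r,s}: F(s)=True s=True
s_4={}: F(s)=True s=False
s_5={q,s}: F(s)=True s=True
G(F(s)) holds globally = True
No violation — formula holds at every position.

Answer: none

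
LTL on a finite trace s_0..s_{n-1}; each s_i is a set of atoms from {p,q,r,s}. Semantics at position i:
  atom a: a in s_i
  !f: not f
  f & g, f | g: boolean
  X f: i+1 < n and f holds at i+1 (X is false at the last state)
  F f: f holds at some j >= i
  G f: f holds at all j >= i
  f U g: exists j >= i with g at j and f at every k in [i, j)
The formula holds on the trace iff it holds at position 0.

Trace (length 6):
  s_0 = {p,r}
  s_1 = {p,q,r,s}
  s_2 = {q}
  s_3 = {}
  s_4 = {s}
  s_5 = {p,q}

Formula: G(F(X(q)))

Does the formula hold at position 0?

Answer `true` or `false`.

Answer: false

Derivation:
s_0={p,r}: G(F(X(q)))=False F(X(q))=True X(q)=True q=False
s_1={p,q,r,s}: G(F(X(q)))=False F(X(q))=True X(q)=True q=True
s_2={q}: G(F(X(q)))=False F(X(q))=True X(q)=False q=True
s_3={}: G(F(X(q)))=False F(X(q))=True X(q)=False q=False
s_4={s}: G(F(X(q)))=False F(X(q))=True X(q)=True q=False
s_5={p,q}: G(F(X(q)))=False F(X(q))=False X(q)=False q=True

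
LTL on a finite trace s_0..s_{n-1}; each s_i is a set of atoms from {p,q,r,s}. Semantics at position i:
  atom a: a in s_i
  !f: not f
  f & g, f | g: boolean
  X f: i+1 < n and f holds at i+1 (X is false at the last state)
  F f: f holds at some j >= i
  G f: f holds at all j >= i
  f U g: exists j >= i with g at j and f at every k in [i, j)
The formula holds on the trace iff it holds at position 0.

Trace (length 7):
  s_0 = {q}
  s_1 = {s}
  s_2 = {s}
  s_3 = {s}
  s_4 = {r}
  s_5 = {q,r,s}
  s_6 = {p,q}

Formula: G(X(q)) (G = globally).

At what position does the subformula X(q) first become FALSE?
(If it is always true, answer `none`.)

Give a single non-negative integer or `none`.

s_0={q}: X(q)=False q=True
s_1={s}: X(q)=False q=False
s_2={s}: X(q)=False q=False
s_3={s}: X(q)=False q=False
s_4={r}: X(q)=True q=False
s_5={q,r,s}: X(q)=True q=True
s_6={p,q}: X(q)=False q=True
G(X(q)) holds globally = False
First violation at position 0.

Answer: 0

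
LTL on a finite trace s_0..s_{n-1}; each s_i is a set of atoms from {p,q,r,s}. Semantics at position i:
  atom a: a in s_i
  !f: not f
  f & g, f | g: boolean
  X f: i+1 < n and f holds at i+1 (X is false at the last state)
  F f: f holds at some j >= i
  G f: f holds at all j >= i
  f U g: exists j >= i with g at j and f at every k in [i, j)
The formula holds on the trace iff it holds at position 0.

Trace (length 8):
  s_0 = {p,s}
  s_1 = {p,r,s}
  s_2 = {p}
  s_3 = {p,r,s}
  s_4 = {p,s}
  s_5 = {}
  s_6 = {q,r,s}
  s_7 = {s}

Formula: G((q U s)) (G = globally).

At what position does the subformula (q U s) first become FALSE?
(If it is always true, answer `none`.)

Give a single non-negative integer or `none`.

s_0={p,s}: (q U s)=True q=False s=True
s_1={p,r,s}: (q U s)=True q=False s=True
s_2={p}: (q U s)=False q=False s=False
s_3={p,r,s}: (q U s)=True q=False s=True
s_4={p,s}: (q U s)=True q=False s=True
s_5={}: (q U s)=False q=False s=False
s_6={q,r,s}: (q U s)=True q=True s=True
s_7={s}: (q U s)=True q=False s=True
G((q U s)) holds globally = False
First violation at position 2.

Answer: 2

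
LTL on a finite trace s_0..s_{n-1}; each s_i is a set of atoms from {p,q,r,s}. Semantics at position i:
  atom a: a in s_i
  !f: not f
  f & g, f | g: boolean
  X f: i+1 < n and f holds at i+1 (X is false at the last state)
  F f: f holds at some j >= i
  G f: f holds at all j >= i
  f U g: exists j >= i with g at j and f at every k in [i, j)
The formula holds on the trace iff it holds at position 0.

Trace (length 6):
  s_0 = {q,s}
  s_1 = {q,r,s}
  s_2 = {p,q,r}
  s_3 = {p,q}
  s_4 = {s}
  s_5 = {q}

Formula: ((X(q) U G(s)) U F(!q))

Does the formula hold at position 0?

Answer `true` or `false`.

Answer: true

Derivation:
s_0={q,s}: ((X(q) U G(s)) U F(!q))=True (X(q) U G(s))=False X(q)=True q=True G(s)=False s=True F(!q)=True !q=False
s_1={q,r,s}: ((X(q) U G(s)) U F(!q))=True (X(q) U G(s))=False X(q)=True q=True G(s)=False s=True F(!q)=True !q=False
s_2={p,q,r}: ((X(q) U G(s)) U F(!q))=True (X(q) U G(s))=False X(q)=True q=True G(s)=False s=False F(!q)=True !q=False
s_3={p,q}: ((X(q) U G(s)) U F(!q))=True (X(q) U G(s))=False X(q)=False q=True G(s)=False s=False F(!q)=True !q=False
s_4={s}: ((X(q) U G(s)) U F(!q))=True (X(q) U G(s))=False X(q)=True q=False G(s)=False s=True F(!q)=True !q=True
s_5={q}: ((X(q) U G(s)) U F(!q))=False (X(q) U G(s))=False X(q)=False q=True G(s)=False s=False F(!q)=False !q=False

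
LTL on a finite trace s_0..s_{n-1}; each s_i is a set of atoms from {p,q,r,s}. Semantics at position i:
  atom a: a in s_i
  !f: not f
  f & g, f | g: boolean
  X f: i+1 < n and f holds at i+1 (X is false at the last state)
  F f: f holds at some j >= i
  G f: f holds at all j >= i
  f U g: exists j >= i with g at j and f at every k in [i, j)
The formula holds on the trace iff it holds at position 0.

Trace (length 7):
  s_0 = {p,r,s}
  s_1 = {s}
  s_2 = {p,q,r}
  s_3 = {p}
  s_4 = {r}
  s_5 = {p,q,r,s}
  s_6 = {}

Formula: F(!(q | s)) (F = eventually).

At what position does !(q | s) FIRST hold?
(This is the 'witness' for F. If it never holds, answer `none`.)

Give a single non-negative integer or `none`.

Answer: 3

Derivation:
s_0={p,r,s}: !(q | s)=False (q | s)=True q=False s=True
s_1={s}: !(q | s)=False (q | s)=True q=False s=True
s_2={p,q,r}: !(q | s)=False (q | s)=True q=True s=False
s_3={p}: !(q | s)=True (q | s)=False q=False s=False
s_4={r}: !(q | s)=True (q | s)=False q=False s=False
s_5={p,q,r,s}: !(q | s)=False (q | s)=True q=True s=True
s_6={}: !(q | s)=True (q | s)=False q=False s=False
F(!(q | s)) holds; first witness at position 3.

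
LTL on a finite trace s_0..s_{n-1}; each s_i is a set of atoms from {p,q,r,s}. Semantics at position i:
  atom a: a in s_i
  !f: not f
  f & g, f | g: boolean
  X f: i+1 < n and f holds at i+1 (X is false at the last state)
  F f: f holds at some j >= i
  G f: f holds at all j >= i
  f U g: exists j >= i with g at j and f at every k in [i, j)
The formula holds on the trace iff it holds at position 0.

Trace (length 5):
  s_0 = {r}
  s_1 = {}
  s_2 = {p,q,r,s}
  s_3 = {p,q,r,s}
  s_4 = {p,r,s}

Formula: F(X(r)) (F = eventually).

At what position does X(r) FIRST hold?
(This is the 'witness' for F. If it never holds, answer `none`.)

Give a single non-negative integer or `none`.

s_0={r}: X(r)=False r=True
s_1={}: X(r)=True r=False
s_2={p,q,r,s}: X(r)=True r=True
s_3={p,q,r,s}: X(r)=True r=True
s_4={p,r,s}: X(r)=False r=True
F(X(r)) holds; first witness at position 1.

Answer: 1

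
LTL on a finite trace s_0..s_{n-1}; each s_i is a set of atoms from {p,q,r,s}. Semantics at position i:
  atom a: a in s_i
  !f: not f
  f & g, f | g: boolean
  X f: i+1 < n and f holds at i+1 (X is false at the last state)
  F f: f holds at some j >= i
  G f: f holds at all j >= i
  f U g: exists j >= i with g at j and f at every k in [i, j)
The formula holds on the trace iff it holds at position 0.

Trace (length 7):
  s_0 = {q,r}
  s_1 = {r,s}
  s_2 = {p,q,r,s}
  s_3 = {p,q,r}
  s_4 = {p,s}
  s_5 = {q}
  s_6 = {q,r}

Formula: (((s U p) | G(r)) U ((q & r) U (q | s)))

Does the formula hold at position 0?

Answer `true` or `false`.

Answer: true

Derivation:
s_0={q,r}: (((s U p) | G(r)) U ((q & r) U (q | s)))=True ((s U p) | G(r))=False (s U p)=False s=False p=False G(r)=False r=True ((q & r) U (q | s))=True (q & r)=True q=True (q | s)=True
s_1={r,s}: (((s U p) | G(r)) U ((q & r) U (q | s)))=True ((s U p) | G(r))=True (s U p)=True s=True p=False G(r)=False r=True ((q & r) U (q | s))=True (q & r)=False q=False (q | s)=True
s_2={p,q,r,s}: (((s U p) | G(r)) U ((q & r) U (q | s)))=True ((s U p) | G(r))=True (s U p)=True s=True p=True G(r)=False r=True ((q & r) U (q | s))=True (q & r)=True q=True (q | s)=True
s_3={p,q,r}: (((s U p) | G(r)) U ((q & r) U (q | s)))=True ((s U p) | G(r))=True (s U p)=True s=False p=True G(r)=False r=True ((q & r) U (q | s))=True (q & r)=True q=True (q | s)=True
s_4={p,s}: (((s U p) | G(r)) U ((q & r) U (q | s)))=True ((s U p) | G(r))=True (s U p)=True s=True p=True G(r)=False r=False ((q & r) U (q | s))=True (q & r)=False q=False (q | s)=True
s_5={q}: (((s U p) | G(r)) U ((q & r) U (q | s)))=True ((s U p) | G(r))=False (s U p)=False s=False p=False G(r)=False r=False ((q & r) U (q | s))=True (q & r)=False q=True (q | s)=True
s_6={q,r}: (((s U p) | G(r)) U ((q & r) U (q | s)))=True ((s U p) | G(r))=True (s U p)=False s=False p=False G(r)=True r=True ((q & r) U (q | s))=True (q & r)=True q=True (q | s)=True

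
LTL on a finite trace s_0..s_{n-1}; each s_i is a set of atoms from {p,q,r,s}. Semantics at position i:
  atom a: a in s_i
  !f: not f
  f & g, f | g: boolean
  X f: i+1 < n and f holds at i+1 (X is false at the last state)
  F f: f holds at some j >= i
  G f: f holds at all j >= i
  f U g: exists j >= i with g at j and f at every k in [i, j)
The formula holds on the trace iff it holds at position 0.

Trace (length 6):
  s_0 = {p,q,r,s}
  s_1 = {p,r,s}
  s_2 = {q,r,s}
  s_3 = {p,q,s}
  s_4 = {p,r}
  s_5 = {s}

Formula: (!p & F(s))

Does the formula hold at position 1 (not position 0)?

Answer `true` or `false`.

Answer: false

Derivation:
s_0={p,q,r,s}: (!p & F(s))=False !p=False p=True F(s)=True s=True
s_1={p,r,s}: (!p & F(s))=False !p=False p=True F(s)=True s=True
s_2={q,r,s}: (!p & F(s))=True !p=True p=False F(s)=True s=True
s_3={p,q,s}: (!p & F(s))=False !p=False p=True F(s)=True s=True
s_4={p,r}: (!p & F(s))=False !p=False p=True F(s)=True s=False
s_5={s}: (!p & F(s))=True !p=True p=False F(s)=True s=True
Evaluating at position 1: result = False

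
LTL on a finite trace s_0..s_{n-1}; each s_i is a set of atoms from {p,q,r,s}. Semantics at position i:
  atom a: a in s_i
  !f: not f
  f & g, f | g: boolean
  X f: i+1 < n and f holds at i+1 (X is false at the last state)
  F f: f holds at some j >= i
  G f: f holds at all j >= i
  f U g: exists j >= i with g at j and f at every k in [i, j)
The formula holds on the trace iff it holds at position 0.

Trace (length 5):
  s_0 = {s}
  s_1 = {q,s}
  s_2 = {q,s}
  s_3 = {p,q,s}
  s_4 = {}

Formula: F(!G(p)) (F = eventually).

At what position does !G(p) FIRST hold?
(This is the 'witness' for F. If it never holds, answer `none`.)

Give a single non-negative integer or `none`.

Answer: 0

Derivation:
s_0={s}: !G(p)=True G(p)=False p=False
s_1={q,s}: !G(p)=True G(p)=False p=False
s_2={q,s}: !G(p)=True G(p)=False p=False
s_3={p,q,s}: !G(p)=True G(p)=False p=True
s_4={}: !G(p)=True G(p)=False p=False
F(!G(p)) holds; first witness at position 0.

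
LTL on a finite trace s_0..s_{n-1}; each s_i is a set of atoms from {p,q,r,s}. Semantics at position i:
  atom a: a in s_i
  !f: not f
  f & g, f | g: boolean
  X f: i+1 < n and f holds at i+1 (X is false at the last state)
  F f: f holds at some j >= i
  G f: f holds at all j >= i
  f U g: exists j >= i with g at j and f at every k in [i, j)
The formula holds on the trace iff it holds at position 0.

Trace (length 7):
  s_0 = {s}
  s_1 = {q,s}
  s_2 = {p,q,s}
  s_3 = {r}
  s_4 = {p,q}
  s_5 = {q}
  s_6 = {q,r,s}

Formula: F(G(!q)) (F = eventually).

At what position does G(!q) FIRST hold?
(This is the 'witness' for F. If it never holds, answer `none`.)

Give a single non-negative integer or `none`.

s_0={s}: G(!q)=False !q=True q=False
s_1={q,s}: G(!q)=False !q=False q=True
s_2={p,q,s}: G(!q)=False !q=False q=True
s_3={r}: G(!q)=False !q=True q=False
s_4={p,q}: G(!q)=False !q=False q=True
s_5={q}: G(!q)=False !q=False q=True
s_6={q,r,s}: G(!q)=False !q=False q=True
F(G(!q)) does not hold (no witness exists).

Answer: none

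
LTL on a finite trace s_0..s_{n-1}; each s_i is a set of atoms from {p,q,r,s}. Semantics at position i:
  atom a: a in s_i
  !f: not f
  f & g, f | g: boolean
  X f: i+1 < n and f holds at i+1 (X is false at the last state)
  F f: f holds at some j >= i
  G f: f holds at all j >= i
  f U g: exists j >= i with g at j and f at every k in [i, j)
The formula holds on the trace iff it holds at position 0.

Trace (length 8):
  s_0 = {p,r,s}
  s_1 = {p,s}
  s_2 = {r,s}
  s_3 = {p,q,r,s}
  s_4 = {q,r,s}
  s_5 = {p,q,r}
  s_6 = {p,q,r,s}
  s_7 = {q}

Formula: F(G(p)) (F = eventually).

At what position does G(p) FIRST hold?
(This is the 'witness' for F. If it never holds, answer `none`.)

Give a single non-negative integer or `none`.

s_0={p,r,s}: G(p)=False p=True
s_1={p,s}: G(p)=False p=True
s_2={r,s}: G(p)=False p=False
s_3={p,q,r,s}: G(p)=False p=True
s_4={q,r,s}: G(p)=False p=False
s_5={p,q,r}: G(p)=False p=True
s_6={p,q,r,s}: G(p)=False p=True
s_7={q}: G(p)=False p=False
F(G(p)) does not hold (no witness exists).

Answer: none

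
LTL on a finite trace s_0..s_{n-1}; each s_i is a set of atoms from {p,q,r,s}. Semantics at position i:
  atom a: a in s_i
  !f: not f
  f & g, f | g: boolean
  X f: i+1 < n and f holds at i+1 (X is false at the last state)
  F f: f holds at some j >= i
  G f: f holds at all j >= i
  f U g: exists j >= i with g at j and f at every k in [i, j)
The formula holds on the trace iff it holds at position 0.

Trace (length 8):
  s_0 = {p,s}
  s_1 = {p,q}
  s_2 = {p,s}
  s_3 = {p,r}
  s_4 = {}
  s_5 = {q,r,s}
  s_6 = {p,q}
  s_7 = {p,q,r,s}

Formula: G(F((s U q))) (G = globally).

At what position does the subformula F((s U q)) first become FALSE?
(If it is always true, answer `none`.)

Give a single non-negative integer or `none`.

Answer: none

Derivation:
s_0={p,s}: F((s U q))=True (s U q)=True s=True q=False
s_1={p,q}: F((s U q))=True (s U q)=True s=False q=True
s_2={p,s}: F((s U q))=True (s U q)=False s=True q=False
s_3={p,r}: F((s U q))=True (s U q)=False s=False q=False
s_4={}: F((s U q))=True (s U q)=False s=False q=False
s_5={q,r,s}: F((s U q))=True (s U q)=True s=True q=True
s_6={p,q}: F((s U q))=True (s U q)=True s=False q=True
s_7={p,q,r,s}: F((s U q))=True (s U q)=True s=True q=True
G(F((s U q))) holds globally = True
No violation — formula holds at every position.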